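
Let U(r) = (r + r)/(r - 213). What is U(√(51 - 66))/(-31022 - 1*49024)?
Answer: -5/605467944 + 71*I*√15/605467944 ≈ -8.2581e-9 + 4.5416e-7*I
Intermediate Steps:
U(r) = 2*r/(-213 + r) (U(r) = (2*r)/(-213 + r) = 2*r/(-213 + r))
U(√(51 - 66))/(-31022 - 1*49024) = (2*√(51 - 66)/(-213 + √(51 - 66)))/(-31022 - 1*49024) = (2*√(-15)/(-213 + √(-15)))/(-31022 - 49024) = (2*(I*√15)/(-213 + I*√15))/(-80046) = (2*I*√15/(-213 + I*√15))*(-1/80046) = -I*√15/(40023*(-213 + I*√15))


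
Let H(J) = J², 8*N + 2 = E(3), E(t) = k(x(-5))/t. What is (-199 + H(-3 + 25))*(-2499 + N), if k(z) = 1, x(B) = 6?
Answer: -5698195/8 ≈ -7.1227e+5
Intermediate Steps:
E(t) = 1/t
N = -5/24 (N = -¼ + (⅛)/3 = -¼ + (⅛)*(⅓) = -¼ + 1/24 = -5/24 ≈ -0.20833)
(-199 + H(-3 + 25))*(-2499 + N) = (-199 + (-3 + 25)²)*(-2499 - 5/24) = (-199 + 22²)*(-59981/24) = (-199 + 484)*(-59981/24) = 285*(-59981/24) = -5698195/8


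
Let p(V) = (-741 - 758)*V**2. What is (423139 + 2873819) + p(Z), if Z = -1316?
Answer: -2592755186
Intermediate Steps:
p(V) = -1499*V**2
(423139 + 2873819) + p(Z) = (423139 + 2873819) - 1499*(-1316)**2 = 3296958 - 1499*1731856 = 3296958 - 2596052144 = -2592755186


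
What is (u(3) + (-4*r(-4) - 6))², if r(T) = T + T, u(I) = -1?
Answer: 625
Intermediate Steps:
r(T) = 2*T
(u(3) + (-4*r(-4) - 6))² = (-1 + (-8*(-4) - 6))² = (-1 + (-4*(-8) - 6))² = (-1 + (32 - 6))² = (-1 + 26)² = 25² = 625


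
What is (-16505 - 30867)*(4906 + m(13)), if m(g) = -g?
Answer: -231791196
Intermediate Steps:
(-16505 - 30867)*(4906 + m(13)) = (-16505 - 30867)*(4906 - 1*13) = -47372*(4906 - 13) = -47372*4893 = -231791196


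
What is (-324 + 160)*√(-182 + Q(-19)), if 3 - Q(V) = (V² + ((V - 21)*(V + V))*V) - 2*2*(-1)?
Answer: -656*√1771 ≈ -27607.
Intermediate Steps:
Q(V) = -1 - V² - 2*V²*(-21 + V) (Q(V) = 3 - ((V² + ((V - 21)*(V + V))*V) - 2*2*(-1)) = 3 - ((V² + ((-21 + V)*(2*V))*V) - 4*(-1)) = 3 - ((V² + (2*V*(-21 + V))*V) + 4) = 3 - ((V² + 2*V²*(-21 + V)) + 4) = 3 - (4 + V² + 2*V²*(-21 + V)) = 3 + (-4 - V² - 2*V²*(-21 + V)) = -1 - V² - 2*V²*(-21 + V))
(-324 + 160)*√(-182 + Q(-19)) = (-324 + 160)*√(-182 + (-1 - 2*(-19)³ + 41*(-19)²)) = -164*√(-182 + (-1 - 2*(-6859) + 41*361)) = -164*√(-182 + (-1 + 13718 + 14801)) = -164*√(-182 + 28518) = -656*√1771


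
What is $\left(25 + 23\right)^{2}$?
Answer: $2304$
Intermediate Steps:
$\left(25 + 23\right)^{2} = 48^{2} = 2304$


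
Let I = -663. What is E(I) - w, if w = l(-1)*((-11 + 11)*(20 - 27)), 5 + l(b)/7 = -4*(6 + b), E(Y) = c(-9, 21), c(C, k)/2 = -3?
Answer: -6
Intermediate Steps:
c(C, k) = -6 (c(C, k) = 2*(-3) = -6)
E(Y) = -6
l(b) = -203 - 28*b (l(b) = -35 + 7*(-4*(6 + b)) = -35 + 7*(-24 - 4*b) = -35 + (-168 - 28*b) = -203 - 28*b)
w = 0 (w = (-203 - 28*(-1))*((-11 + 11)*(20 - 27)) = (-203 + 28)*(0*(-7)) = -175*0 = 0)
E(I) - w = -6 - 1*0 = -6 + 0 = -6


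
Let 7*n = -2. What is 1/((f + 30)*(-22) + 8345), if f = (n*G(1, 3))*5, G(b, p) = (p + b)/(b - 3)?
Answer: 7/53355 ≈ 0.00013120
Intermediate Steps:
n = -2/7 (n = (⅐)*(-2) = -2/7 ≈ -0.28571)
G(b, p) = (b + p)/(-3 + b)
f = 20/7 (f = -2*(1 + 3)/(7*(-3 + 1))*5 = -2*4/(7*(-2))*5 = -(-1)*4/7*5 = -2/7*(-2)*5 = (4/7)*5 = 20/7 ≈ 2.8571)
1/((f + 30)*(-22) + 8345) = 1/((20/7 + 30)*(-22) + 8345) = 1/((230/7)*(-22) + 8345) = 1/(-5060/7 + 8345) = 1/(53355/7) = 7/53355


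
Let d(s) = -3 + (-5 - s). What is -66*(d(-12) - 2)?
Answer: -132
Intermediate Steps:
d(s) = -8 - s
-66*(d(-12) - 2) = -66*((-8 - 1*(-12)) - 2) = -66*((-8 + 12) - 2) = -66*(4 - 2) = -66*2 = -132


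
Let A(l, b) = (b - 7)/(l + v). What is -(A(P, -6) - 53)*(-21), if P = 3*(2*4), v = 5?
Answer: -32550/29 ≈ -1122.4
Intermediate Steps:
P = 24 (P = 3*8 = 24)
A(l, b) = (-7 + b)/(5 + l) (A(l, b) = (b - 7)/(l + 5) = (-7 + b)/(5 + l))
-(A(P, -6) - 53)*(-21) = -((-7 - 6)/(5 + 24) - 53)*(-21) = -(-13/29 - 53)*(-21) = -(-1550)*(-21)/29 = -1*32550/29 = -32550/29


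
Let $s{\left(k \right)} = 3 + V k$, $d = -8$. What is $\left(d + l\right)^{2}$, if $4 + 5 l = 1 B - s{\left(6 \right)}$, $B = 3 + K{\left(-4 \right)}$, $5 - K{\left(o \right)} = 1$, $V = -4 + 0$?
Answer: $\frac{256}{25} \approx 10.24$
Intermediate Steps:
$V = -4$
$K{\left(o \right)} = 4$ ($K{\left(o \right)} = 5 - 1 = 4$)
$B = 7$ ($B = 3 + 4 = 7$)
$s{\left(k \right)} = 3 - 4 k$
$l = \frac{24}{5}$ ($l = - \frac{4}{5} + \frac{1 \cdot 7 - \left(3 - 24\right)}{5} = - \frac{4}{5} + \frac{7 - \left(3 - 24\right)}{5} = - \frac{4}{5} + \frac{7 - -21}{5} = - \frac{4}{5} + \frac{7 + 21}{5} = - \frac{4}{5} + \frac{1}{5} \cdot 28 = - \frac{4}{5} + \frac{28}{5} = \frac{24}{5} \approx 4.8$)
$\left(d + l\right)^{2} = \left(-8 + \frac{24}{5}\right)^{2} = \left(- \frac{16}{5}\right)^{2} = \frac{256}{25}$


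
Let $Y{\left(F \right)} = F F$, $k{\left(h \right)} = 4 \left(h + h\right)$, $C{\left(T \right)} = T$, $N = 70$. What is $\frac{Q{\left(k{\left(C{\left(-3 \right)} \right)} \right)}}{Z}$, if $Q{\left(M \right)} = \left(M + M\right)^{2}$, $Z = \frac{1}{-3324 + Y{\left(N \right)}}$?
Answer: $3631104$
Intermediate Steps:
$k{\left(h \right)} = 8 h$ ($k{\left(h \right)} = 4 \cdot 2 h = 8 h$)
$Y{\left(F \right)} = F^{2}$
$Z = \frac{1}{1576}$ ($Z = \frac{1}{-3324 + 70^{2}} = \frac{1}{-3324 + 4900} = \frac{1}{1576} \approx 0.00063452$)
$Q{\left(M \right)} = 4 M^{2}$ ($Q{\left(M \right)} = \left(2 M\right)^{2} = 4 M^{2}$)
$\frac{Q{\left(k{\left(C{\left(-3 \right)} \right)} \right)}}{Z} = 4 \left(8 \left(-3\right)\right)^{2} \frac{1}{\frac{1}{1576}} = 4 \left(-24\right)^{2} \cdot 1576 = 4 \cdot 576 \cdot 1576 = 2304 \cdot 1576 = 3631104$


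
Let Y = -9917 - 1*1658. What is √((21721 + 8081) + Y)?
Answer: √18227 ≈ 135.01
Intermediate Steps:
Y = -11575 (Y = -9917 - 1658 = -11575)
√((21721 + 8081) + Y) = √((21721 + 8081) - 11575) = √(29802 - 11575) = √18227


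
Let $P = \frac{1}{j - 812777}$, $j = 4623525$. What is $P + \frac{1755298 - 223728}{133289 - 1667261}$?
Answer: $- \frac{1459106445097}{1461395182764} \approx -0.99843$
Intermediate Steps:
$P = \frac{1}{3810748}$ ($P = \frac{1}{4623525 - 812777} = \frac{1}{3810748} \approx 2.6242 \cdot 10^{-7}$)
$P + \frac{1755298 - 223728}{133289 - 1667261} = \frac{1}{3810748} + \frac{1755298 - 223728}{133289 - 1667261} = \frac{1}{3810748} + \frac{1531570}{-1533972} = \frac{1}{3810748} + 1531570 \left(- \frac{1}{1533972}\right) = \frac{1}{3810748} - \frac{765785}{766986} = - \frac{1459106445097}{1461395182764}$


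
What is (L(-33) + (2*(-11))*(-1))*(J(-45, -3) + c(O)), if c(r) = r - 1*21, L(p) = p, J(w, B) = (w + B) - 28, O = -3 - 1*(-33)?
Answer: 737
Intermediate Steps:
O = 30 (O = -3 + 33 = 30)
J(w, B) = -28 + B + w (J(w, B) = (B + w) - 28 = -28 + B + w)
c(r) = -21 + r (c(r) = r - 21 = -21 + r)
(L(-33) + (2*(-11))*(-1))*(J(-45, -3) + c(O)) = (-33 + (2*(-11))*(-1))*((-28 - 3 - 45) + (-21 + 30)) = (-33 - 22*(-1))*(-76 + 9) = (-33 + 22)*(-67) = -11*(-67) = 737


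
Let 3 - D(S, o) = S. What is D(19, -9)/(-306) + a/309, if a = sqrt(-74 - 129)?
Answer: 8/153 + I*sqrt(203)/309 ≈ 0.052288 + 0.046109*I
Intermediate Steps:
a = I*sqrt(203) (a = sqrt(-203) = I*sqrt(203) ≈ 14.248*I)
D(S, o) = 3 - S
D(19, -9)/(-306) + a/309 = (3 - 1*19)/(-306) + (I*sqrt(203))/309 = (3 - 19)*(-1/306) + (I*sqrt(203))*(1/309) = -16*(-1/306) + I*sqrt(203)/309 = 8/153 + I*sqrt(203)/309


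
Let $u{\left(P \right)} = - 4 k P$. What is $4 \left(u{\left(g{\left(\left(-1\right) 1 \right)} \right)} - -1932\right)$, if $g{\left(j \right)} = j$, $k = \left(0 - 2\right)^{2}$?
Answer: $7792$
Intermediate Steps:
$k = 4$ ($k = \left(-2\right)^{2} = 4$)
$u{\left(P \right)} = - 16 P$ ($u{\left(P \right)} = \left(-4\right) 4 P = - 16 P$)
$4 \left(u{\left(g{\left(\left(-1\right) 1 \right)} \right)} - -1932\right) = 4 \left(- 16 \left(\left(-1\right) 1\right) - -1932\right) = 4 \left(\left(-16\right) \left(-1\right) + 1932\right) = 4 \left(16 + 1932\right) = 4 \cdot 1948 = 7792$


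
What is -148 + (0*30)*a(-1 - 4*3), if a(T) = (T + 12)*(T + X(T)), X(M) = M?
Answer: -148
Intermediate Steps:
a(T) = 2*T*(12 + T) (a(T) = (T + 12)*(T + T) = (12 + T)*(2*T) = 2*T*(12 + T))
-148 + (0*30)*a(-1 - 4*3) = -148 + (0*30)*(2*(-1 - 4*3)*(12 + (-1 - 4*3))) = -148 + 0*(2*(-1 - 12)*(12 + (-1 - 12))) = -148 + 0*(2*(-13)*(12 - 13)) = -148 + 0*(2*(-13)*(-1)) = -148 + 0*26 = -148 + 0 = -148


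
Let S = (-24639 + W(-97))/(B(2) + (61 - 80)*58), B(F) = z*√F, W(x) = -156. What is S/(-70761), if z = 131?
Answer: -4554015/13917297067 - 1082715*√2/27834594134 ≈ -0.00038223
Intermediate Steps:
B(F) = 131*√F
S = -24795/(-1102 + 131*√2) (S = (-24639 - 156)/(131*√2 + (61 - 80)*58) = -24795/(131*√2 - 19*58) = -24795/(131*√2 - 1102) = -24795/(-1102 + 131*√2) ≈ 27.047)
S/(-70761) = (13662045/590041 + 3248145*√2/1180082)/(-70761) = (13662045/590041 + 3248145*√2/1180082)*(-1/70761) = -4554015/13917297067 - 1082715*√2/27834594134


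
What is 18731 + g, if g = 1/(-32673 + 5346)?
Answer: 511862036/27327 ≈ 18731.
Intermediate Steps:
g = -1/27327 (g = 1/(-27327) = -1/27327 ≈ -3.6594e-5)
18731 + g = 18731 - 1/27327 = 511862036/27327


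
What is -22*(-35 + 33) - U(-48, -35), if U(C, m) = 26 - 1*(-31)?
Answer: -13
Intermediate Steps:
U(C, m) = 57 (U(C, m) = 26 + 31 = 57)
-22*(-35 + 33) - U(-48, -35) = -22*(-35 + 33) - 1*57 = -22*(-2) - 57 = 44 - 57 = -13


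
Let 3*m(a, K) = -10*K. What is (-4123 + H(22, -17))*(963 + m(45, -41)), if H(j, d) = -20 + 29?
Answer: -13572086/3 ≈ -4.5240e+6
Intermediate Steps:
m(a, K) = -10*K/3 (m(a, K) = (-10*K)/3 = -10*K/3)
H(j, d) = 9
(-4123 + H(22, -17))*(963 + m(45, -41)) = (-4123 + 9)*(963 - 10/3*(-41)) = -4114*(963 + 410/3) = -4114*3299/3 = -13572086/3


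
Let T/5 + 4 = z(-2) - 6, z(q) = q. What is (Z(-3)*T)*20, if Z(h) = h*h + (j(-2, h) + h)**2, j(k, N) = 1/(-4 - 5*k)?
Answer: -61300/3 ≈ -20433.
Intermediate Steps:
T = -60 (T = -20 + 5*(-2 - 6) = -20 + 5*(-8) = -20 - 40 = -60)
j(k, N) = 1/(-4 - 5*k)
Z(h) = h**2 + (1/6 + h)**2 (Z(h) = h*h + (-1/(4 + 5*(-2)) + h)**2 = h**2 + (-1/(4 - 10) + h)**2 = h**2 + (-1/(-6) + h)**2 = h**2 + (-1*(-1/6) + h)**2 = h**2 + (1/6 + h)**2)
(Z(-3)*T)*20 = ((1/36 + 2*(-3)**2 + (1/3)*(-3))*(-60))*20 = ((1/36 + 2*9 - 1)*(-60))*20 = ((1/36 + 18 - 1)*(-60))*20 = ((613/36)*(-60))*20 = -3065/3*20 = -61300/3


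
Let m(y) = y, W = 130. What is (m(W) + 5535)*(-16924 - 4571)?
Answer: -121769175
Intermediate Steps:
(m(W) + 5535)*(-16924 - 4571) = (130 + 5535)*(-16924 - 4571) = 5665*(-21495) = -121769175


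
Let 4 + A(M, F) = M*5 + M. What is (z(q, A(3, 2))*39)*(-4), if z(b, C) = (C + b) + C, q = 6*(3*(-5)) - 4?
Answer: 10296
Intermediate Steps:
A(M, F) = -4 + 6*M (A(M, F) = -4 + (M*5 + M) = -4 + (5*M + M) = -4 + 6*M)
q = -94 (q = 6*(-15) - 4 = -90 - 4 = -94)
z(b, C) = b + 2*C
(z(q, A(3, 2))*39)*(-4) = ((-94 + 2*(-4 + 6*3))*39)*(-4) = ((-94 + 2*(-4 + 18))*39)*(-4) = ((-94 + 2*14)*39)*(-4) = ((-94 + 28)*39)*(-4) = -66*39*(-4) = -2574*(-4) = 10296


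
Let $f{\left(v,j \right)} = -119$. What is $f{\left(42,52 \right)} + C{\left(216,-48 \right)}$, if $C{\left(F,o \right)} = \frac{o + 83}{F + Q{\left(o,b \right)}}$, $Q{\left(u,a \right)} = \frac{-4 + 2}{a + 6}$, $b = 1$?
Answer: $- \frac{35889}{302} \approx -118.84$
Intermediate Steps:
$Q{\left(u,a \right)} = - \frac{2}{6 + a}$
$C{\left(F,o \right)} = \frac{83 + o}{- \frac{2}{7} + F}$ ($C{\left(F,o \right)} = \frac{o + 83}{F - \frac{2}{6 + 1}} = \frac{83 + o}{F - \frac{2}{7}} = \frac{83 + o}{- \frac{2}{7} + F}$)
$f{\left(42,52 \right)} + C{\left(216,-48 \right)} = -119 + \frac{7 \left(83 - 48\right)}{-2 + 7 \cdot 216} = -119 + 7 \frac{1}{-2 + 1512} \cdot 35 = -119 + 7 \cdot \frac{1}{1510} \cdot 35 = -119 + \frac{49}{302} = - \frac{35889}{302}$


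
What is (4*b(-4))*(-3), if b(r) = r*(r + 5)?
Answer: 48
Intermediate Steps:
b(r) = r*(5 + r)
(4*b(-4))*(-3) = (4*(-4*(5 - 4)))*(-3) = (4*(-4*1))*(-3) = (4*(-4))*(-3) = -16*(-3) = 48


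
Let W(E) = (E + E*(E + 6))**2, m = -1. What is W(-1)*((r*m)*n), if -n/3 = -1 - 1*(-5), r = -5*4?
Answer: -8640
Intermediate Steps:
r = -20
W(E) = (E + E*(6 + E))**2
n = -12 (n = -3*(-1 - 1*(-5)) = -3*(-1 + 5) = -3*4 = -12)
W(-1)*((r*m)*n) = ((-1)**2*(7 - 1)**2)*(-20*(-1)*(-12)) = (1*6**2)*(20*(-12)) = (1*36)*(-240) = 36*(-240) = -8640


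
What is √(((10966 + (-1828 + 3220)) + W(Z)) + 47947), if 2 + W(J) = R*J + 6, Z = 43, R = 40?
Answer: √62029 ≈ 249.06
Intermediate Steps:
W(J) = 4 + 40*J (W(J) = -2 + (40*J + 6) = -2 + (6 + 40*J) = 4 + 40*J)
√(((10966 + (-1828 + 3220)) + W(Z)) + 47947) = √(((10966 + (-1828 + 3220)) + (4 + 40*43)) + 47947) = √(((10966 + 1392) + (4 + 1720)) + 47947) = √((12358 + 1724) + 47947) = √(14082 + 47947) = √62029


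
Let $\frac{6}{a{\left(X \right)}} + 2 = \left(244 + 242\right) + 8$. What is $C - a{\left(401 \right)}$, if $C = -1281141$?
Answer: $- \frac{105053563}{82} \approx -1.2811 \cdot 10^{6}$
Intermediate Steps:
$a{\left(X \right)} = \frac{1}{82}$ ($a{\left(X \right)} = \frac{6}{-2 + \left(\left(244 + 242\right) + 8\right)} = \frac{6}{-2 + \left(486 + 8\right)} = \frac{6}{-2 + 494} = \frac{6}{492} = 6 \cdot \frac{1}{492} = \frac{1}{82}$)
$C - a{\left(401 \right)} = -1281141 - \frac{1}{82} = - \frac{105053563}{82}$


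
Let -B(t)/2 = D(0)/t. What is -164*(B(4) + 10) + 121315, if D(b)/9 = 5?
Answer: 123365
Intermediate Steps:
D(b) = 45 (D(b) = 9*5 = 45)
B(t) = -90/t
-164*(B(4) + 10) + 121315 = -164*(-90/4 + 10) + 121315 = -164*(-90*1/4 + 10) + 121315 = -164*(-45/2 + 10) + 121315 = -164*(-25/2) + 121315 = 2050 + 121315 = 123365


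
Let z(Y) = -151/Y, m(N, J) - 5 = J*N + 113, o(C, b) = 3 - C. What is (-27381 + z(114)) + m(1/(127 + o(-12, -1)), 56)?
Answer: -220674251/8094 ≈ -27264.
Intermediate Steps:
m(N, J) = 118 + J*N (m(N, J) = 5 + (J*N + 113) = 5 + (113 + J*N) = 118 + J*N)
(-27381 + z(114)) + m(1/(127 + o(-12, -1)), 56) = (-27381 - 151/114) + (118 + 56/(127 + (3 - 1*(-12)))) = (-27381 - 151*1/114) + (118 + 56/(127 + (3 + 12))) = (-27381 - 151/114) + (118 + 56/(127 + 15)) = -3121585/114 + (118 + 56/142) = -3121585/114 + (118 + 56*(1/142)) = -3121585/114 + (118 + 28/71) = -3121585/114 + 8406/71 = -220674251/8094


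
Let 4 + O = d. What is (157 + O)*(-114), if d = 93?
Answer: -28044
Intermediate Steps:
O = 89 (O = -4 + 93 = 89)
(157 + O)*(-114) = (157 + 89)*(-114) = 246*(-114) = -28044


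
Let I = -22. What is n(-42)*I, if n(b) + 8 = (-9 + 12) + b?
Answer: 1034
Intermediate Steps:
n(b) = -5 + b (n(b) = -8 + ((-9 + 12) + b) = -8 + (3 + b) = -5 + b)
n(-42)*I = (-5 - 42)*(-22) = -47*(-22) = 1034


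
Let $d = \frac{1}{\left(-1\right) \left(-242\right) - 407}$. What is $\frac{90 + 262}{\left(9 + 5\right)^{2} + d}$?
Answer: $\frac{58080}{32339} \approx 1.796$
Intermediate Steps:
$d = - \frac{1}{165}$ ($d = \frac{1}{242 - 407} = \frac{1}{-165} = - \frac{1}{165} \approx -0.0060606$)
$\frac{90 + 262}{\left(9 + 5\right)^{2} + d} = \frac{90 + 262}{\left(9 + 5\right)^{2} - \frac{1}{165}} = \frac{352}{14^{2} - \frac{1}{165}} = \frac{352}{196 - \frac{1}{165}} = \frac{352}{\frac{32339}{165}} = 352 \cdot \frac{165}{32339} = \frac{58080}{32339}$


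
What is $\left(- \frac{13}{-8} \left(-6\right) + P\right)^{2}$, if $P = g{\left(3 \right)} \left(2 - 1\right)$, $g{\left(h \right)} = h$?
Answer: $\frac{729}{16} \approx 45.563$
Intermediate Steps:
$P = 3$ ($P = 3 \left(2 - 1\right) = 3 \cdot 1 = 3$)
$\left(- \frac{13}{-8} \left(-6\right) + P\right)^{2} = \left(- \frac{13}{-8} \left(-6\right) + 3\right)^{2} = \left(\left(-13\right) \left(- \frac{1}{8}\right) \left(-6\right) + 3\right)^{2} = \left(\frac{13}{8} \left(-6\right) + 3\right)^{2} = \left(- \frac{39}{4} + 3\right)^{2} = \left(- \frac{27}{4}\right)^{2} = \frac{729}{16}$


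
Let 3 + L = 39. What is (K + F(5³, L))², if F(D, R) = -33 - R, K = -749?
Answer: 669124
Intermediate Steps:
L = 36 (L = -3 + 39 = 36)
(K + F(5³, L))² = (-749 + (-33 - 1*36))² = (-749 + (-33 - 36))² = (-749 - 69)² = (-818)² = 669124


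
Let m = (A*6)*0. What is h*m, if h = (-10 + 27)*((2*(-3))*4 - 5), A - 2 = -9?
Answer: 0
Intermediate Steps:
A = -7 (A = 2 - 9 = -7)
m = 0 (m = -7*6*0 = -42*0 = 0)
h = -493 (h = 17*(-6*4 - 5) = 17*(-24 - 5) = 17*(-29) = -493)
h*m = -493*0 = 0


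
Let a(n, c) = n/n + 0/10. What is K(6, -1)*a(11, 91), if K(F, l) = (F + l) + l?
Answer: 4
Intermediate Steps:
a(n, c) = 1 (a(n, c) = 1 + 0*(⅒) = 1 + 0 = 1)
K(F, l) = F + 2*l
K(6, -1)*a(11, 91) = (6 + 2*(-1))*1 = (6 - 2)*1 = 4*1 = 4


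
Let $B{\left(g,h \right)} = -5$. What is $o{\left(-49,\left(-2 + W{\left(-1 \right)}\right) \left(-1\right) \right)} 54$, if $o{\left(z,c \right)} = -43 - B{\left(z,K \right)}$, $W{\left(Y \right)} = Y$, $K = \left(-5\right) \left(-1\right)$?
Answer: $-2052$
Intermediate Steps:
$K = 5$
$o{\left(z,c \right)} = -38$ ($o{\left(z,c \right)} = -43 - -5 = -43 + 5 = -38$)
$o{\left(-49,\left(-2 + W{\left(-1 \right)}\right) \left(-1\right) \right)} 54 = \left(-38\right) 54 = -2052$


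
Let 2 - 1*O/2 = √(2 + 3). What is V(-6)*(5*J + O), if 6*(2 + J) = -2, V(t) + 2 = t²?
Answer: -782/3 - 68*√5 ≈ -412.72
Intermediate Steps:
O = 4 - 2*√5 (O = 4 - 2*√(2 + 3) = 4 - 2*√5 ≈ -0.47214)
V(t) = -2 + t²
J = -7/3 (J = -2 + (⅙)*(-2) = -2 - ⅓ = -7/3 ≈ -2.3333)
V(-6)*(5*J + O) = (-2 + (-6)²)*(5*(-7/3) + (4 - 2*√5)) = (-2 + 36)*(-35/3 + (4 - 2*√5)) = 34*(-23/3 - 2*√5) = -782/3 - 68*√5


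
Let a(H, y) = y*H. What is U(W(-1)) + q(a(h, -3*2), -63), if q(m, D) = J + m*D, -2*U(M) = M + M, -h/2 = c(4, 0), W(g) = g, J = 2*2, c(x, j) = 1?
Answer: -751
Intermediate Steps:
J = 4
h = -2 (h = -2*1 = -2)
a(H, y) = H*y
U(M) = -M (U(M) = -(M + M)/2 = -M)
q(m, D) = 4 + D*m (q(m, D) = 4 + m*D = 4 + D*m)
U(W(-1)) + q(a(h, -3*2), -63) = -1*(-1) + (4 - (-126)*(-3*2)) = 1 + (4 - (-126)*(-6)) = 1 + (4 - 63*12) = 1 + (4 - 756) = 1 - 752 = -751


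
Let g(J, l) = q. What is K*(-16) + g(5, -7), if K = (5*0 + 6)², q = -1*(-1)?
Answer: -575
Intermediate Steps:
q = 1
g(J, l) = 1
K = 36 (K = (0 + 6)² = 6² = 36)
K*(-16) + g(5, -7) = 36*(-16) + 1 = -576 + 1 = -575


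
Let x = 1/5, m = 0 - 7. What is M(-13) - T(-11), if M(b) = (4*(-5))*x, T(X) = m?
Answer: 3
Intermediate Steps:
m = -7
x = 1/5 ≈ 0.20000
T(X) = -7
M(b) = -4 (M(b) = (4*(-5))*(1/5) = -20*1/5 = -4)
M(-13) - T(-11) = -4 - 1*(-7) = -4 + 7 = 3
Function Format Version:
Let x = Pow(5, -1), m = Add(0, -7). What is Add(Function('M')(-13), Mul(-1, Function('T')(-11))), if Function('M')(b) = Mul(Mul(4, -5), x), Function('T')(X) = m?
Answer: 3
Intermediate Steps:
m = -7
x = Rational(1, 5) ≈ 0.20000
Function('T')(X) = -7
Function('M')(b) = -4 (Function('M')(b) = Mul(Mul(4, -5), Rational(1, 5)) = Mul(-20, Rational(1, 5)) = -4)
Add(Function('M')(-13), Mul(-1, Function('T')(-11))) = Add(-4, Mul(-1, -7)) = Add(-4, 7) = 3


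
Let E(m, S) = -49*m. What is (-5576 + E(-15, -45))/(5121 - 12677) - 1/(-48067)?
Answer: 232699903/363194252 ≈ 0.64070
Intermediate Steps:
(-5576 + E(-15, -45))/(5121 - 12677) - 1/(-48067) = (-5576 - 49*(-15))/(5121 - 12677) - 1/(-48067) = (-5576 + 735)/(-7556) - 1*(-1/48067) = -4841*(-1/7556) + 1/48067 = 4841/7556 + 1/48067 = 232699903/363194252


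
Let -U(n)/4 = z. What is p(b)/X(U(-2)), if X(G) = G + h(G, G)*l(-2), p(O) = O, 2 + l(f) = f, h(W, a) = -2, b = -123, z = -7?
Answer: -41/12 ≈ -3.4167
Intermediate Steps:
U(n) = 28 (U(n) = -4*(-7) = 28)
l(f) = -2 + f
X(G) = 8 + G (X(G) = G - 2*(-2 - 2) = G - 2*(-4) = G + 8 = 8 + G)
p(b)/X(U(-2)) = -123/(8 + 28) = -123/36 = -123*1/36 = -41/12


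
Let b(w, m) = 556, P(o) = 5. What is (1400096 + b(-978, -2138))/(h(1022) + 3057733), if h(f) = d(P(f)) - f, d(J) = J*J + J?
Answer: 1400652/3056741 ≈ 0.45822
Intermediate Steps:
d(J) = J + J² (d(J) = J² + J = J + J²)
h(f) = 30 - f (h(f) = 5*(1 + 5) - f = 5*6 - f = 30 - f)
(1400096 + b(-978, -2138))/(h(1022) + 3057733) = (1400096 + 556)/((30 - 1*1022) + 3057733) = 1400652/((30 - 1022) + 3057733) = 1400652/(-992 + 3057733) = 1400652/3056741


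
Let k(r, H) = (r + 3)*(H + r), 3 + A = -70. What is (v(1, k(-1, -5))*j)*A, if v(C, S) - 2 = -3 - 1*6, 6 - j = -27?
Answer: 16863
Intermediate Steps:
A = -73 (A = -3 - 70 = -73)
k(r, H) = (3 + r)*(H + r)
j = 33 (j = 6 - 1*(-27) = 6 + 27 = 33)
v(C, S) = -7 (v(C, S) = 2 + (-3 - 1*6) = 2 + (-3 - 6) = 2 - 9 = -7)
(v(1, k(-1, -5))*j)*A = -7*33*(-73) = -231*(-73) = 16863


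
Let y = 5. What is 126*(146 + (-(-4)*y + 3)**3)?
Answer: 1551438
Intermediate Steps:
126*(146 + (-(-4)*y + 3)**3) = 126*(146 + (-(-4)*5 + 3)**3) = 126*(146 + (-4*(-5) + 3)**3) = 126*(146 + (20 + 3)**3) = 126*(146 + 23**3) = 126*(146 + 12167) = 126*12313 = 1551438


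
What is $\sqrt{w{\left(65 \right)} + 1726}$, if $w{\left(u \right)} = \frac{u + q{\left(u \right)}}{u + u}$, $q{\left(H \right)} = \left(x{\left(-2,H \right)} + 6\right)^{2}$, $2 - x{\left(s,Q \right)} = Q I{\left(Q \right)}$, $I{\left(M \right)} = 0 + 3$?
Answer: $\frac{\sqrt{8430955}}{65} \approx 44.671$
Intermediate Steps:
$I{\left(M \right)} = 3$
$x{\left(s,Q \right)} = 2 - 3 Q$ ($x{\left(s,Q \right)} = 2 - Q 3 = 2 - 3 Q$)
$q{\left(H \right)} = \left(8 - 3 H\right)^{2}$ ($q{\left(H \right)} = \left(\left(2 - 3 H\right) + 6\right)^{2} = \left(8 - 3 H\right)^{2}$)
$w{\left(u \right)} = \frac{u + \left(-8 + 3 u\right)^{2}}{2 u}$ ($w{\left(u \right)} = \frac{u + \left(-8 + 3 u\right)^{2}}{u + u} = \frac{u + \left(-8 + 3 u\right)^{2}}{2 u}$)
$\sqrt{w{\left(65 \right)} + 1726} = \sqrt{\frac{65 + \left(-8 + 3 \cdot 65\right)^{2}}{2 \cdot 65} + 1726} = \sqrt{\frac{1}{2} \cdot \frac{1}{65} \left(65 + \left(-8 + 195\right)^{2}\right) + 1726} = \sqrt{\frac{1}{2} \cdot \frac{1}{65} \left(65 + 187^{2}\right) + 1726} = \sqrt{\frac{1}{2} \cdot \frac{1}{65} \left(65 + 34969\right) + 1726} = \sqrt{\frac{1}{2} \cdot \frac{1}{65} \cdot 35034 + 1726} = \sqrt{\frac{17517}{65} + 1726} = \sqrt{\frac{129707}{65}} = \frac{\sqrt{8430955}}{65}$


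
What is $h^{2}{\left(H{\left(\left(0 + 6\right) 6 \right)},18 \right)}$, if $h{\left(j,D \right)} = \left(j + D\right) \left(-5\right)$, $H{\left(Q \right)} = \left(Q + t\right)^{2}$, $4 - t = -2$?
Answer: $79388100$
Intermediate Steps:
$t = 6$ ($t = 4 - -2 = 4 + 2 = 6$)
$H{\left(Q \right)} = \left(6 + Q\right)^{2}$ ($H{\left(Q \right)} = \left(Q + 6\right)^{2} = \left(6 + Q\right)^{2}$)
$h{\left(j,D \right)} = - 5 D - 5 j$ ($h{\left(j,D \right)} = \left(D + j\right) \left(-5\right) = - 5 D - 5 j$)
$h^{2}{\left(H{\left(\left(0 + 6\right) 6 \right)},18 \right)} = \left(\left(-5\right) 18 - 5 \left(6 + \left(0 + 6\right) 6\right)^{2}\right)^{2} = \left(-90 - 5 \left(6 + 6 \cdot 6\right)^{2}\right)^{2} = \left(-90 - 5 \left(6 + 36\right)^{2}\right)^{2} = \left(-90 - 5 \cdot 42^{2}\right)^{2} = \left(-90 - 8820\right)^{2} = \left(-8910\right)^{2} = 79388100$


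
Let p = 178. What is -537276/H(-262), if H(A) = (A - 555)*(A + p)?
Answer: -44773/5719 ≈ -7.8288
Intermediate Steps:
H(A) = (-555 + A)*(178 + A) (H(A) = (A - 555)*(A + 178) = (-555 + A)*(178 + A))
-537276/H(-262) = -537276/(-98790 + (-262)**2 - 377*(-262)) = -537276/(-98790 + 68644 + 98774) = -537276/68628 = -537276*1/68628 = -44773/5719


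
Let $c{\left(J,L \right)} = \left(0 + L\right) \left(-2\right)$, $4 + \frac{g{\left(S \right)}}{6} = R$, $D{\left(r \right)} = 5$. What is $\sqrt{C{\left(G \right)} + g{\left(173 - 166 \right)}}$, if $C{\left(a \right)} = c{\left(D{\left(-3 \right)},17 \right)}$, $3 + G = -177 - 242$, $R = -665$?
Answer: $4 i \sqrt{253} \approx 63.624 i$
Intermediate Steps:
$g{\left(S \right)} = -4014$ ($g{\left(S \right)} = -24 + 6 \left(-665\right) = -24 - 3990 = -4014$)
$c{\left(J,L \right)} = - 2 L$ ($c{\left(J,L \right)} = L \left(-2\right) = - 2 L$)
$G = -422$ ($G = -3 - 419 = -422$)
$C{\left(a \right)} = -34$ ($C{\left(a \right)} = \left(-2\right) 17 = -34$)
$\sqrt{C{\left(G \right)} + g{\left(173 - 166 \right)}} = \sqrt{-34 - 4014} = \sqrt{-4048} = 4 i \sqrt{253}$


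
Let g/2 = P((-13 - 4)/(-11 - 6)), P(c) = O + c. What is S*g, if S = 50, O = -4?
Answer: -300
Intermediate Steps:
P(c) = -4 + c
g = -6 (g = 2*(-4 + (-13 - 4)/(-11 - 6)) = 2*(-4 - 17/(-17)) = 2*(-4 - 17*(-1/17)) = 2*(-4 + 1) = 2*(-3) = -6)
S*g = 50*(-6) = -300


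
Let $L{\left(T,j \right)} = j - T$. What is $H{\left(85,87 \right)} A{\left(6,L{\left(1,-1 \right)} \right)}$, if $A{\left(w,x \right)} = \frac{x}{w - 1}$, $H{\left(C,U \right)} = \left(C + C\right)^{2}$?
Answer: $-11560$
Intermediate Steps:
$H{\left(C,U \right)} = 4 C^{2}$ ($H{\left(C,U \right)} = \left(2 C\right)^{2} = 4 C^{2}$)
$A{\left(w,x \right)} = \frac{x}{-1 + w}$
$H{\left(85,87 \right)} A{\left(6,L{\left(1,-1 \right)} \right)} = 4 \cdot 85^{2} \frac{-1 - 1}{-1 + 6} = 4 \cdot 7225 \frac{-1 - 1}{5} = 28900 \left(\left(-2\right) \frac{1}{5}\right) = 28900 \left(- \frac{2}{5}\right) = -11560$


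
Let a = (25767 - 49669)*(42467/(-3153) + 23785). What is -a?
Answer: 1791494051476/3153 ≈ 5.6819e+8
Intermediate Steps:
a = -1791494051476/3153 (a = -23902*(42467*(-1/3153) + 23785) = -23902*(-42467/3153 + 23785) = -23902*74951638/3153 = -1791494051476/3153 ≈ -5.6819e+8)
-a = -1*(-1791494051476/3153) = 1791494051476/3153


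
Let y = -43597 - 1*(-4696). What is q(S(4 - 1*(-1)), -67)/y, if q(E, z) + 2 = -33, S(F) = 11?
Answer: 35/38901 ≈ 0.00089972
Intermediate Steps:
y = -38901 (y = -43597 + 4696 = -38901)
q(E, z) = -35 (q(E, z) = -2 - 33 = -35)
q(S(4 - 1*(-1)), -67)/y = -35/(-38901) = -35*(-1/38901) = 35/38901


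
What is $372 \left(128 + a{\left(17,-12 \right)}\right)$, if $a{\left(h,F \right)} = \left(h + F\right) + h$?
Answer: $55800$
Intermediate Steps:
$a{\left(h,F \right)} = F + 2 h$ ($a{\left(h,F \right)} = \left(F + h\right) + h = F + 2 h$)
$372 \left(128 + a{\left(17,-12 \right)}\right) = 372 \left(128 + \left(-12 + 2 \cdot 17\right)\right) = 372 \left(128 + \left(-12 + 34\right)\right) = 372 \left(128 + 22\right) = 372 \cdot 150 = 55800$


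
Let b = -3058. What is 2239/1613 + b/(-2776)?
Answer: 5574009/2238844 ≈ 2.4897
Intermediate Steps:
2239/1613 + b/(-2776) = 2239/1613 - 3058/(-2776) = 2239*(1/1613) - 3058*(-1/2776) = 2239/1613 + 1529/1388 = 5574009/2238844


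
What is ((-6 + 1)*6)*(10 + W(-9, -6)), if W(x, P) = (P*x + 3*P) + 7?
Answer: -1590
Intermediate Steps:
W(x, P) = 7 + 3*P + P*x (W(x, P) = (3*P + P*x) + 7 = 7 + 3*P + P*x)
((-6 + 1)*6)*(10 + W(-9, -6)) = ((-6 + 1)*6)*(10 + (7 + 3*(-6) - 6*(-9))) = (-5*6)*(10 + (7 - 18 + 54)) = -30*(10 + 43) = -30*53 = -1590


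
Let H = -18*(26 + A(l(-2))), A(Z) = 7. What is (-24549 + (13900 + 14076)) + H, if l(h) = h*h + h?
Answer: 2833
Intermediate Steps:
l(h) = h + h**2 (l(h) = h**2 + h = h + h**2)
H = -594 (H = -18*(26 + 7) = -18*33 = -594)
(-24549 + (13900 + 14076)) + H = (-24549 + (13900 + 14076)) - 594 = (-24549 + 27976) - 594 = 3427 - 594 = 2833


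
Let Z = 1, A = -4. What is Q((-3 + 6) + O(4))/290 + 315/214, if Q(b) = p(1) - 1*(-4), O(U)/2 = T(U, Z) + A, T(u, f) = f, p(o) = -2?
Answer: 45889/31030 ≈ 1.4789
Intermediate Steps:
O(U) = -6 (O(U) = 2*(1 - 4) = 2*(-3) = -6)
Q(b) = 2 (Q(b) = -2 - 1*(-4) = -2 + 4 = 2)
Q((-3 + 6) + O(4))/290 + 315/214 = 2/290 + 315/214 = 2*(1/290) + 315*(1/214) = 1/145 + 315/214 = 45889/31030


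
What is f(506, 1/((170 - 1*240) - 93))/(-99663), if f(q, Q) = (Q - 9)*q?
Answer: 742808/16245069 ≈ 0.045725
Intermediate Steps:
f(q, Q) = q*(-9 + Q) (f(q, Q) = (-9 + Q)*q = q*(-9 + Q))
f(506, 1/((170 - 1*240) - 93))/(-99663) = (506*(-9 + 1/((170 - 1*240) - 93)))/(-99663) = (506*(-9 + 1/((170 - 240) - 93)))*(-1/99663) = (506*(-9 + 1/(-70 - 93)))*(-1/99663) = (506*(-9 + 1/(-163)))*(-1/99663) = (506*(-9 - 1/163))*(-1/99663) = (506*(-1468/163))*(-1/99663) = -742808/163*(-1/99663) = 742808/16245069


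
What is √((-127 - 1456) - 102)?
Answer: I*√1685 ≈ 41.049*I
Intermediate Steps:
√((-127 - 1456) - 102) = √(-1583 - 102) = √(-1685) = I*√1685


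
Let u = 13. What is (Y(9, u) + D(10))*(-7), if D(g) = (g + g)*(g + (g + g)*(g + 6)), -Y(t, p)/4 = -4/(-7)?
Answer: -46184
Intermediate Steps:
Y(t, p) = -16/7 (Y(t, p) = -(-16)/(-7) = -(-16)*(-1)/7 = -4*4/7 = -16/7)
D(g) = 2*g*(g + 2*g*(6 + g)) (D(g) = (2*g)*(g + (2*g)*(6 + g)) = (2*g)*(g + 2*g*(6 + g)) = 2*g*(g + 2*g*(6 + g)))
(Y(9, u) + D(10))*(-7) = (-16/7 + 10**2*(26 + 4*10))*(-7) = (-16/7 + 100*(26 + 40))*(-7) = (-16/7 + 100*66)*(-7) = (-16/7 + 6600)*(-7) = (46184/7)*(-7) = -46184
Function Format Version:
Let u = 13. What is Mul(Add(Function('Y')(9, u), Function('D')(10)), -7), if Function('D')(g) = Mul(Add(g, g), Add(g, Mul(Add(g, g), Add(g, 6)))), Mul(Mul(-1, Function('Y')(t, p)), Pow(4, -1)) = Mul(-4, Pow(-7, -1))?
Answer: -46184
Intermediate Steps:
Function('Y')(t, p) = Rational(-16, 7) (Function('Y')(t, p) = Mul(-4, Mul(-4, Pow(-7, -1))) = Mul(-4, Mul(-4, Rational(-1, 7))) = Mul(-4, Rational(4, 7)) = Rational(-16, 7))
Function('D')(g) = Mul(2, g, Add(g, Mul(2, g, Add(6, g)))) (Function('D')(g) = Mul(Mul(2, g), Add(g, Mul(Mul(2, g), Add(6, g)))) = Mul(Mul(2, g), Add(g, Mul(2, g, Add(6, g)))) = Mul(2, g, Add(g, Mul(2, g, Add(6, g)))))
Mul(Add(Function('Y')(9, u), Function('D')(10)), -7) = Mul(Add(Rational(-16, 7), Mul(Pow(10, 2), Add(26, Mul(4, 10)))), -7) = Mul(Add(Rational(-16, 7), Mul(100, Add(26, 40))), -7) = Mul(Add(Rational(-16, 7), Mul(100, 66)), -7) = Mul(Add(Rational(-16, 7), 6600), -7) = Mul(Rational(46184, 7), -7) = -46184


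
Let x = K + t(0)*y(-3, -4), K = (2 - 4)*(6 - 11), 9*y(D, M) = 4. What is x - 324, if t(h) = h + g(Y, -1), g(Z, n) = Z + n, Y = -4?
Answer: -2846/9 ≈ -316.22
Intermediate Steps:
y(D, M) = 4/9 (y(D, M) = (1/9)*4 = 4/9)
K = 10 (K = -2*(-5) = 10)
t(h) = -5 + h (t(h) = h + (-4 - 1) = h - 5 = -5 + h)
x = 70/9 (x = 10 + (-5 + 0)*(4/9) = 10 - 5*4/9 = 10 - 20/9 = 70/9 ≈ 7.7778)
x - 324 = 70/9 - 324 = -2846/9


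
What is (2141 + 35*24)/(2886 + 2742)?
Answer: 2981/5628 ≈ 0.52967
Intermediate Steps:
(2141 + 35*24)/(2886 + 2742) = (2141 + 840)/5628 = 2981*(1/5628) = 2981/5628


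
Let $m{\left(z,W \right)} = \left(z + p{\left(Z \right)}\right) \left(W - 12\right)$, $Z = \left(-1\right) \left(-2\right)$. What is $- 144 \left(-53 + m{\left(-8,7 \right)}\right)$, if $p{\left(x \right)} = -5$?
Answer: $-1728$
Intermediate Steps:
$Z = 2$
$m{\left(z,W \right)} = \left(-12 + W\right) \left(-5 + z\right)$ ($m{\left(z,W \right)} = \left(z - 5\right) \left(W - 12\right) = \left(-5 + z\right) \left(-12 + W\right) = \left(-12 + W\right) \left(-5 + z\right)$)
$- 144 \left(-53 + m{\left(-8,7 \right)}\right) = - 144 \left(-53 + \left(60 - -96 - 35 + 7 \left(-8\right)\right)\right) = - 144 \left(-53 + \left(60 + 96 - 35 - 56\right)\right) = - 144 \left(-53 + 65\right) = \left(-144\right) 12 = -1728$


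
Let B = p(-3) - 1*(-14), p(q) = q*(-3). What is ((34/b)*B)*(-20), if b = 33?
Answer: -15640/33 ≈ -473.94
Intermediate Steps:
p(q) = -3*q
B = 23 (B = -3*(-3) - 1*(-14) = 9 + 14 = 23)
((34/b)*B)*(-20) = ((34/33)*23)*(-20) = (782/33)*(-20) = -15640/33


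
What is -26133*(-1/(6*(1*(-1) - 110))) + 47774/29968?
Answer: -62611355/1663224 ≈ -37.645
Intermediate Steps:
-26133*(-1/(6*(1*(-1) - 110))) + 47774/29968 = -26133*(-1/(6*(-1 - 110))) + 47774*(1/29968) = -26133/((-111*(-6))) + 23887/14984 = -26133/666 + 23887/14984 = -26133*1/666 + 23887/14984 = -8711/222 + 23887/14984 = -62611355/1663224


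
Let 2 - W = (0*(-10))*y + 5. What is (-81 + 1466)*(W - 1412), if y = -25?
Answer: -1959775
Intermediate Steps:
W = -3 (W = 2 - ((0*(-10))*(-25) + 5) = 2 - (0*(-25) + 5) = 2 - (0 + 5) = 2 - 1*5 = 2 - 5 = -3)
(-81 + 1466)*(W - 1412) = (-81 + 1466)*(-3 - 1412) = 1385*(-1415) = -1959775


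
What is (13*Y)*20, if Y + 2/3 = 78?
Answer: 60320/3 ≈ 20107.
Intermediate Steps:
Y = 232/3 (Y = -⅔ + 78 = 232/3 ≈ 77.333)
(13*Y)*20 = (13*(232/3))*20 = (3016/3)*20 = 60320/3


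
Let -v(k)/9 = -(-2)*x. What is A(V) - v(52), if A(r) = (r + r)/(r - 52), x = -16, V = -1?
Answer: -15262/53 ≈ -287.96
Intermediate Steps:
v(k) = 288 (v(k) = -(-18)*(-1*(-16)) = -(-18)*16 = -9*(-32) = 288)
A(r) = 2*r/(-52 + r) (A(r) = (2*r)/(-52 + r) = 2*r/(-52 + r))
A(V) - v(52) = 2*(-1)/(-52 - 1) - 1*288 = 2*(-1)/(-53) - 288 = 2*(-1)*(-1/53) - 288 = 2/53 - 288 = -15262/53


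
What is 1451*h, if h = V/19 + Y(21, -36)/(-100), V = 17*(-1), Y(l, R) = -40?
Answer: -68197/95 ≈ -717.86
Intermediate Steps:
V = -17
h = -47/95 (h = -17/19 - 40/(-100) = -17*1/19 - 40*(-1/100) = -17/19 + ⅖ = -47/95 ≈ -0.49474)
1451*h = 1451*(-47/95) = -68197/95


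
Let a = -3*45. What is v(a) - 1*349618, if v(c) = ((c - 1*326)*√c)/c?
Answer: -349618 + 461*I*√15/45 ≈ -3.4962e+5 + 39.677*I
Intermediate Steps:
a = -135
v(c) = (-326 + c)/√c (v(c) = ((c - 326)*√c)/c = ((-326 + c)*√c)/c = (√c*(-326 + c))/c = (-326 + c)/√c)
v(a) - 1*349618 = (-326 - 135)/√(-135) - 1*349618 = -I*√15/45*(-461) - 349618 = 461*I*√15/45 - 349618 = -349618 + 461*I*√15/45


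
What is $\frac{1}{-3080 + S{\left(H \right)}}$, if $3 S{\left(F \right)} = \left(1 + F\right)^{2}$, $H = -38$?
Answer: $- \frac{3}{7871} \approx -0.00038115$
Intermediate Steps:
$S{\left(F \right)} = \frac{\left(1 + F\right)^{2}}{3}$
$\frac{1}{-3080 + S{\left(H \right)}} = \frac{1}{-3080 + \frac{\left(1 - 38\right)^{2}}{3}} = \frac{1}{-3080 + \frac{\left(-37\right)^{2}}{3}} = \frac{1}{-3080 + \frac{1}{3} \cdot 1369} = \frac{1}{-3080 + \frac{1369}{3}} = \frac{1}{- \frac{7871}{3}} = - \frac{3}{7871}$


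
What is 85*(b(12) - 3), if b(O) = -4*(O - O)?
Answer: -255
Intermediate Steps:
b(O) = 0 (b(O) = -4*0 = 0)
85*(b(12) - 3) = 85*(0 - 3) = 85*(-3) = -255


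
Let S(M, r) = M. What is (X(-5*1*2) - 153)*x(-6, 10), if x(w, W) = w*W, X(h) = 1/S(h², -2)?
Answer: 45897/5 ≈ 9179.4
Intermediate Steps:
X(h) = h⁻² (X(h) = 1/(h²) = h⁻²)
x(w, W) = W*w
(X(-5*1*2) - 153)*x(-6, 10) = ((-5*1*2)⁻² - 153)*(10*(-6)) = ((-5*2)⁻² - 153)*(-60) = ((-10)⁻² - 153)*(-60) = (1/100 - 153)*(-60) = -15299/100*(-60) = 45897/5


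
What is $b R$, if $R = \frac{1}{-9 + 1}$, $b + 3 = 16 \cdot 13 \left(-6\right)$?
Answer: $\frac{1251}{8} \approx 156.38$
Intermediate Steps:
$b = -1251$ ($b = -3 + 16 \cdot 13 \left(-6\right) = -3 + 208 \left(-6\right) = -3 - 1248 = -1251$)
$R = - \frac{1}{8}$ ($R = \frac{1}{-8} = - \frac{1}{8} \approx -0.125$)
$b R = \left(-1251\right) \left(- \frac{1}{8}\right) = \frac{1251}{8}$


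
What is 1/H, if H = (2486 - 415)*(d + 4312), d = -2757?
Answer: 1/3220405 ≈ 3.1052e-7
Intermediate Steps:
H = 3220405 (H = (2486 - 415)*(-2757 + 4312) = 2071*1555 = 3220405)
1/H = 1/3220405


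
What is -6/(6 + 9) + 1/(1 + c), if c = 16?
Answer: -29/85 ≈ -0.34118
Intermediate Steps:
-6/(6 + 9) + 1/(1 + c) = -6/(6 + 9) + 1/(1 + 16) = -6/15 + 1/17 = -6*1/15 + 1/17 = -⅖ + 1/17 = -29/85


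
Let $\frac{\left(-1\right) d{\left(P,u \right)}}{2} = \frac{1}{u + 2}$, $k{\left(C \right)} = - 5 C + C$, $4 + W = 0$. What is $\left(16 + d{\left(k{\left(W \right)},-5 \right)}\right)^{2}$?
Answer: $\frac{2500}{9} \approx 277.78$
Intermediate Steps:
$W = -4$ ($W = -4 + 0 = -4$)
$k{\left(C \right)} = - 4 C$
$d{\left(P,u \right)} = - \frac{2}{2 + u}$ ($d{\left(P,u \right)} = - \frac{2}{u + 2} = - \frac{2}{2 + u}$)
$\left(16 + d{\left(k{\left(W \right)},-5 \right)}\right)^{2} = \left(16 - \frac{2}{2 - 5}\right)^{2} = \left(16 - \frac{2}{-3}\right)^{2} = \left(16 - - \frac{2}{3}\right)^{2} = \left(16 + \frac{2}{3}\right)^{2} = \left(\frac{50}{3}\right)^{2} = \frac{2500}{9}$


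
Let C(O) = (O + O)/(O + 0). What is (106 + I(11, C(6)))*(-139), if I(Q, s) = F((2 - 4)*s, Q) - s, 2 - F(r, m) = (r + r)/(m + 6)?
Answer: -251590/17 ≈ -14799.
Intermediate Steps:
F(r, m) = 2 - 2*r/(6 + m) (F(r, m) = 2 - (r + r)/(m + 6) = 2 - 2*r/(6 + m))
C(O) = 2 (C(O) = (2*O)/O = 2)
I(Q, s) = -s + 2*(6 + Q + 2*s)/(6 + Q) (I(Q, s) = 2*(6 + Q - (2 - 4)*s)/(6 + Q) - s = 2*(6 + Q - (-2)*s)/(6 + Q) - s = 2*(6 + Q + 2*s)/(6 + Q) - s = -s + 2*(6 + Q + 2*s)/(6 + Q))
(106 + I(11, C(6)))*(-139) = (106 + (12 - 2*2 + 2*11 - 1*11*2)/(6 + 11))*(-139) = (106 + (12 - 4 + 22 - 22)/17)*(-139) = (106 + (1/17)*8)*(-139) = (106 + 8/17)*(-139) = (1810/17)*(-139) = -251590/17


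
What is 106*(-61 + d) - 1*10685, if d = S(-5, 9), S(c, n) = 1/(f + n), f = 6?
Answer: -257159/15 ≈ -17144.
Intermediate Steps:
S(c, n) = 1/(6 + n)
d = 1/15 (d = 1/(6 + 9) = 1/15 ≈ 0.066667)
106*(-61 + d) - 1*10685 = 106*(-61 + 1/15) - 1*10685 = 106*(-914/15) - 10685 = -96884/15 - 10685 = -257159/15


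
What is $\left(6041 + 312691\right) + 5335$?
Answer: $324067$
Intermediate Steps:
$\left(6041 + 312691\right) + 5335 = 318732 + 5335 = 324067$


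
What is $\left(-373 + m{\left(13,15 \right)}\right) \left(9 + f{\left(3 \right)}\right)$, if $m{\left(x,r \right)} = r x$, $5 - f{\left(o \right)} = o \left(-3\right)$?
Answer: $-4094$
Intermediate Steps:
$f{\left(o \right)} = 5 + 3 o$ ($f{\left(o \right)} = 5 - o \left(-3\right) = 5 - - 3 o = 5 + 3 o$)
$\left(-373 + m{\left(13,15 \right)}\right) \left(9 + f{\left(3 \right)}\right) = \left(-373 + 15 \cdot 13\right) \left(9 + \left(5 + 3 \cdot 3\right)\right) = \left(-373 + 195\right) \left(9 + \left(5 + 9\right)\right) = - 178 \left(9 + 14\right) = \left(-178\right) 23 = -4094$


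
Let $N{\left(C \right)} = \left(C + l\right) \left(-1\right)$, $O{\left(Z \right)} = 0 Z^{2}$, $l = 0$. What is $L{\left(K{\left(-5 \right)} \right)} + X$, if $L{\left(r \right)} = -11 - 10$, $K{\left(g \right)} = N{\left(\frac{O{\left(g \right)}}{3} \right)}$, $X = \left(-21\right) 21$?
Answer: $-462$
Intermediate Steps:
$O{\left(Z \right)} = 0$
$X = -441$
$N{\left(C \right)} = - C$ ($N{\left(C \right)} = \left(C + 0\right) \left(-1\right) = C \left(-1\right) = - C$)
$K{\left(g \right)} = 0$ ($K{\left(g \right)} = - \frac{0}{3} = \left(-1\right) 0 = 0$)
$L{\left(r \right)} = -21$
$L{\left(K{\left(-5 \right)} \right)} + X = -21 - 441 = -462$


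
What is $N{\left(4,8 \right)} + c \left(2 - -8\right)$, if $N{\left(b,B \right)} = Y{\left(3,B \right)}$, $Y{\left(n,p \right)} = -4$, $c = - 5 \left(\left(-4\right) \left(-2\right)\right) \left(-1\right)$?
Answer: $396$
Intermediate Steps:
$c = 40$ ($c = \left(-5\right) 8 \left(-1\right) = \left(-40\right) \left(-1\right) = 40$)
$N{\left(b,B \right)} = -4$
$N{\left(4,8 \right)} + c \left(2 - -8\right) = -4 + 40 \left(2 - -8\right) = -4 + 40 \left(2 + 8\right) = -4 + 40 \cdot 10 = -4 + 400 = 396$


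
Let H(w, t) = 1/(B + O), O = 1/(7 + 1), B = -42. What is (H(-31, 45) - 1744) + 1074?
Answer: -224458/335 ≈ -670.02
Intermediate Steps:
O = ⅛ (O = 1/8 = ⅛ ≈ 0.12500)
H(w, t) = -8/335 (H(w, t) = 1/(-42 + ⅛) = 1/(-335/8) = -8/335)
(H(-31, 45) - 1744) + 1074 = (-8/335 - 1744) + 1074 = -584248/335 + 1074 = -224458/335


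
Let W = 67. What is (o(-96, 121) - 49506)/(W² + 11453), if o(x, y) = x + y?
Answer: -49481/15942 ≈ -3.1038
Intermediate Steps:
(o(-96, 121) - 49506)/(W² + 11453) = ((-96 + 121) - 49506)/(67² + 11453) = (25 - 49506)/(4489 + 11453) = -49481/15942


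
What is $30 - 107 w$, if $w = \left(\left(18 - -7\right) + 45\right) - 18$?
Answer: $-5534$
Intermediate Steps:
$w = 52$ ($w = \left(\left(18 + 7\right) + 45\right) - 18 = \left(25 + 45\right) - 18 = 70 - 18 = 52$)
$30 - 107 w = 30 - 5564 = -5534$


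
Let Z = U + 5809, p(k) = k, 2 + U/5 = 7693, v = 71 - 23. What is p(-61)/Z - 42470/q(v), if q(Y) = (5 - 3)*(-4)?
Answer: 234986449/44264 ≈ 5308.8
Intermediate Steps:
v = 48
U = 38455 (U = -10 + 5*7693 = -10 + 38465 = 38455)
Z = 44264 (Z = 38455 + 5809 = 44264)
q(Y) = -8 (q(Y) = 2*(-4) = -8)
p(-61)/Z - 42470/q(v) = -61/44264 - 42470/(-8) = -61*1/44264 - 42470*(-⅛) = -61/44264 + 21235/4 = 234986449/44264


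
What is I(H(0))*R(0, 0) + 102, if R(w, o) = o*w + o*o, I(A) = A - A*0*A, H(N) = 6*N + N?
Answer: 102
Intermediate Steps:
H(N) = 7*N
I(A) = A (I(A) = A - 0*A = A - 1*0 = A + 0 = A)
R(w, o) = o**2 + o*w (R(w, o) = o*w + o**2 = o**2 + o*w)
I(H(0))*R(0, 0) + 102 = (7*0)*(0*(0 + 0)) + 102 = 0*(0*0) + 102 = 0*0 + 102 = 0 + 102 = 102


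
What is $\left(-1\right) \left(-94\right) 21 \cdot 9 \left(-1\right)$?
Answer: $-17766$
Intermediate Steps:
$\left(-1\right) \left(-94\right) 21 \cdot 9 \left(-1\right) = 94 \cdot 21 \left(-9\right) = 1974 \left(-9\right) = -17766$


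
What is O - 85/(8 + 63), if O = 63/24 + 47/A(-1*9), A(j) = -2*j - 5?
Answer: 37239/7384 ≈ 5.0432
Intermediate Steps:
A(j) = -5 - 2*j
O = 649/104 (O = 63/24 + 47/(-5 - (-2)*9) = 63*(1/24) + 47/(-5 - 2*(-9)) = 21/8 + 47/(-5 + 18) = 21/8 + 47/13 = 649/104 ≈ 6.2404)
O - 85/(8 + 63) = 649/104 - 85/(8 + 63) = 649/104 - 85/71 = 37239/7384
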